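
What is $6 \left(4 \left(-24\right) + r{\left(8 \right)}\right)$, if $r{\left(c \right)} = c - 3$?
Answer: $-546$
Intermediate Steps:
$r{\left(c \right)} = -3 + c$
$6 \left(4 \left(-24\right) + r{\left(8 \right)}\right) = 6 \left(4 \left(-24\right) + \left(-3 + 8\right)\right) = 6 \left(-96 + 5\right) = 6 \left(-91\right) = -546$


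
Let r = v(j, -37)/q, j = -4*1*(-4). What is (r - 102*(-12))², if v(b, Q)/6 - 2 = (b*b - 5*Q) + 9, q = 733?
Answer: 809827209216/537289 ≈ 1.5072e+6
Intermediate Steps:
j = 16 (j = -4*(-4) = 16)
v(b, Q) = 66 - 30*Q + 6*b² (v(b, Q) = 12 + 6*((b*b - 5*Q) + 9) = 12 + 6*((b² - 5*Q) + 9) = 12 + 6*(9 + b² - 5*Q) = 12 + (54 - 30*Q + 6*b²) = 66 - 30*Q + 6*b²)
r = 2712/733 (r = (66 - 30*(-37) + 6*16²)/733 = (66 + 1110 + 6*256)*(1/733) = (66 + 1110 + 1536)*(1/733) = 2712*(1/733) = 2712/733 ≈ 3.6999)
(r - 102*(-12))² = (2712/733 - 102*(-12))² = (2712/733 + 1224)² = (899904/733)² = 809827209216/537289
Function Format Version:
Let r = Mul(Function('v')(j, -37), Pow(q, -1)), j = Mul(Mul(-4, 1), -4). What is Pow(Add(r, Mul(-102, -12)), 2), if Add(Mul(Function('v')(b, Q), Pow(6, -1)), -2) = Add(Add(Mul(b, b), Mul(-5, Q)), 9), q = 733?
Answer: Rational(809827209216, 537289) ≈ 1.5072e+6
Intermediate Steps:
j = 16 (j = Mul(-4, -4) = 16)
Function('v')(b, Q) = Add(66, Mul(-30, Q), Mul(6, Pow(b, 2))) (Function('v')(b, Q) = Add(12, Mul(6, Add(Add(Mul(b, b), Mul(-5, Q)), 9))) = Add(12, Mul(6, Add(Add(Pow(b, 2), Mul(-5, Q)), 9))) = Add(12, Mul(6, Add(9, Pow(b, 2), Mul(-5, Q)))) = Add(12, Add(54, Mul(-30, Q), Mul(6, Pow(b, 2)))) = Add(66, Mul(-30, Q), Mul(6, Pow(b, 2))))
r = Rational(2712, 733) (r = Mul(Add(66, Mul(-30, -37), Mul(6, Pow(16, 2))), Pow(733, -1)) = Mul(Add(66, 1110, Mul(6, 256)), Rational(1, 733)) = Mul(Add(66, 1110, 1536), Rational(1, 733)) = Mul(2712, Rational(1, 733)) = Rational(2712, 733) ≈ 3.6999)
Pow(Add(r, Mul(-102, -12)), 2) = Pow(Add(Rational(2712, 733), Mul(-102, -12)), 2) = Pow(Add(Rational(2712, 733), 1224), 2) = Pow(Rational(899904, 733), 2) = Rational(809827209216, 537289)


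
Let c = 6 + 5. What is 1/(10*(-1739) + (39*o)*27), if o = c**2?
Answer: 1/110023 ≈ 9.0890e-6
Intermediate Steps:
c = 11
o = 121 (o = 11**2 = 121)
1/(10*(-1739) + (39*o)*27) = 1/(10*(-1739) + (39*121)*27) = 1/(-17390 + 4719*27) = 1/(-17390 + 127413) = 1/110023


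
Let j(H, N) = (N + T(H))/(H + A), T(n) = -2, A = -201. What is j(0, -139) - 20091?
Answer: -1346050/67 ≈ -20090.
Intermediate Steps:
j(H, N) = (-2 + N)/(-201 + H) (j(H, N) = (N - 2)/(H - 201) = (-2 + N)/(-201 + H))
j(0, -139) - 20091 = (-2 - 139)/(-201 + 0) - 20091 = -141/(-201) - 20091 = -1/201*(-141) - 20091 = 47/67 - 20091 = -1346050/67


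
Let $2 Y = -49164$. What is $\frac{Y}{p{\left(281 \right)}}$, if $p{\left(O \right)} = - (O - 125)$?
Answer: $\frac{4097}{26} \approx 157.58$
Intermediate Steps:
$Y = -24582$ ($Y = \frac{1}{2} \left(-49164\right) = -24582$)
$p{\left(O \right)} = 125 - O$ ($p{\left(O \right)} = - (O - 125) = - (-125 + O) = 125 - O$)
$\frac{Y}{p{\left(281 \right)}} = - \frac{24582}{125 - 281} = - \frac{24582}{-156} = \left(-24582\right) \left(- \frac{1}{156}\right) = \frac{4097}{26}$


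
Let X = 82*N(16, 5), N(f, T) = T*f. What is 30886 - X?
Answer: 24326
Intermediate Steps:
X = 6560 (X = 82*(5*16) = 82*80 = 6560)
30886 - X = 30886 - 1*6560 = 30886 - 6560 = 24326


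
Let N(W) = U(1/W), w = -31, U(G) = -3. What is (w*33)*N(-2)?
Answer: 3069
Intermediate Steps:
N(W) = -3
(w*33)*N(-2) = -31*33*(-3) = -1023*(-3) = 3069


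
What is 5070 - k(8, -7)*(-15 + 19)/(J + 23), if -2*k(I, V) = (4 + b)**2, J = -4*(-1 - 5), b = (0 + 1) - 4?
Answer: 238292/47 ≈ 5070.0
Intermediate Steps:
b = -3 (b = 1 - 4 = -3)
J = 24 (J = -4*(-6) = 24)
k(I, V) = -1/2 (k(I, V) = -(4 - 3)**2/2 = -1/2*1**2 = -1/2*1 = -1/2)
5070 - k(8, -7)*(-15 + 19)/(J + 23) = 5070 - (-1)*(-15 + 19)/(24 + 23)/2 = 5070 - (-1)*4/47/2 = 5070 - (-1)*4*(1/47)/2 = 5070 - (-1)*4/(2*47) = 5070 - 1*(-2/47) = 5070 + 2/47 = 238292/47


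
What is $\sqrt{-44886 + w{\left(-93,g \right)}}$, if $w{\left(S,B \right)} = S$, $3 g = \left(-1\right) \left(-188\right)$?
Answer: $i \sqrt{44979} \approx 212.08 i$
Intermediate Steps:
$g = \frac{188}{3}$ ($g = \frac{\left(-1\right) \left(-188\right)}{3} = \frac{1}{3} \cdot 188 = \frac{188}{3} \approx 62.667$)
$\sqrt{-44886 + w{\left(-93,g \right)}} = \sqrt{-44886 - 93} = \sqrt{-44979} = i \sqrt{44979}$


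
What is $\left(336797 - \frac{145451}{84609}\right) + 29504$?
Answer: $\frac{30992215858}{84609} \approx 3.663 \cdot 10^{5}$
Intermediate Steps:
$\left(336797 - \frac{145451}{84609}\right) + 29504 = \frac{28495911922}{84609} + 29504 = \frac{30992215858}{84609}$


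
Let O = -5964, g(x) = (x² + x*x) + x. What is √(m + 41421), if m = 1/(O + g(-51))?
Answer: 2*√6844499034/813 ≈ 203.52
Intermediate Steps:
g(x) = x + 2*x² (g(x) = (x² + x²) + x = 2*x² + x = x + 2*x²)
m = -1/813 (m = 1/(-5964 - 51*(1 + 2*(-51))) = 1/(-5964 - 51*(1 - 102)) = 1/(-5964 - 51*(-101)) = 1/(-5964 + 5151) = 1/(-813) = -1/813 ≈ -0.0012300)
√(m + 41421) = √(-1/813 + 41421) = √(33675272/813) = 2*√6844499034/813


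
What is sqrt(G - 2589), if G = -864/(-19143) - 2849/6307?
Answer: 2*I*sqrt(264169278056922)/638809 ≈ 50.886*I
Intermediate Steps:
G = -259731/638809 (G = -864*(-1/19143) - 2849*1/6307 = 32/709 - 407/901 = -259731/638809 ≈ -0.40659)
sqrt(G - 2589) = sqrt(-259731/638809 - 2589) = sqrt(-1654136232/638809) = 2*I*sqrt(264169278056922)/638809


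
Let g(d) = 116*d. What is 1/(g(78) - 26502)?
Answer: -1/17454 ≈ -5.7293e-5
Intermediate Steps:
1/(g(78) - 26502) = 1/(116*78 - 26502) = 1/(9048 - 26502) = 1/(-17454) = -1/17454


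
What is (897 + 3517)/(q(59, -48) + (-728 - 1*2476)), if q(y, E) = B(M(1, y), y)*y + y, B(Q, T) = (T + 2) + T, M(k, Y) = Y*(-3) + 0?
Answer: 4414/3935 ≈ 1.1217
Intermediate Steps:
M(k, Y) = -3*Y (M(k, Y) = -3*Y + 0 = -3*Y)
B(Q, T) = 2 + 2*T (B(Q, T) = (2 + T) + T = 2 + 2*T)
q(y, E) = y + y*(2 + 2*y) (q(y, E) = (2 + 2*y)*y + y = y*(2 + 2*y) + y = y + y*(2 + 2*y))
(897 + 3517)/(q(59, -48) + (-728 - 1*2476)) = (897 + 3517)/(59*(3 + 2*59) + (-728 - 1*2476)) = 4414/(59*(3 + 118) + (-728 - 2476)) = 4414/(59*121 - 3204) = 4414/(7139 - 3204) = 4414/3935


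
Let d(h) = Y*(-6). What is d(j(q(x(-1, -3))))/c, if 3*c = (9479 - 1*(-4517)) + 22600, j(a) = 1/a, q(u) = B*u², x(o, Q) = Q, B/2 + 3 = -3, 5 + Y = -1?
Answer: 27/9149 ≈ 0.0029511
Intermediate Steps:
Y = -6 (Y = -5 - 1 = -6)
B = -12 (B = -6 + 2*(-3) = -6 - 6 = -12)
q(u) = -12*u²
d(h) = 36 (d(h) = -6*(-6) = 36)
c = 36596/3 (c = ((9479 - 1*(-4517)) + 22600)/3 = ((9479 + 4517) + 22600)/3 = (13996 + 22600)/3 = (⅓)*36596 = 36596/3 ≈ 12199.)
d(j(q(x(-1, -3))))/c = 36/(36596/3) = 36*(3/36596) = 27/9149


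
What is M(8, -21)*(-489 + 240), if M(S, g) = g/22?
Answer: 5229/22 ≈ 237.68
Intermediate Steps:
M(S, g) = g/22 (M(S, g) = g*(1/22) = g/22)
M(8, -21)*(-489 + 240) = ((1/22)*(-21))*(-489 + 240) = -21/22*(-249) = 5229/22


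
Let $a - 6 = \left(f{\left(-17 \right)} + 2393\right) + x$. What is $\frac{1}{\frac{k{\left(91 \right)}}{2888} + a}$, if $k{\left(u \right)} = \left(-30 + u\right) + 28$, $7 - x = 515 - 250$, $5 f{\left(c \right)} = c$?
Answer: $\frac{14440}{30867389} \approx 0.00046781$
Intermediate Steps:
$f{\left(c \right)} = \frac{c}{5}$
$x = -258$ ($x = 7 - \left(515 - 250\right) = 7 - 265 = -258$)
$k{\left(u \right)} = -2 + u$
$a = \frac{10688}{5}$ ($a = 6 + \left(\left(\frac{1}{5} \left(-17\right) + 2393\right) - 258\right) = 6 + \left(\left(- \frac{17}{5} + 2393\right) - 258\right) = 6 + \left(\frac{11948}{5} - 258\right) = 6 + \frac{10658}{5} = \frac{10688}{5} \approx 2137.6$)
$\frac{1}{\frac{k{\left(91 \right)}}{2888} + a} = \frac{1}{\frac{-2 + 91}{2888} + \frac{10688}{5}} = \frac{1}{89 \cdot \frac{1}{2888} + \frac{10688}{5}} = \frac{1}{\frac{89}{2888} + \frac{10688}{5}} = \frac{1}{\frac{30867389}{14440}} = \frac{14440}{30867389}$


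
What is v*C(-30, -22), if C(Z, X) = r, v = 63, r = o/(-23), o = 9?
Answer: -567/23 ≈ -24.652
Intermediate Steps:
r = -9/23 (r = 9/(-23) = 9*(-1/23) = -9/23 ≈ -0.39130)
C(Z, X) = -9/23
v*C(-30, -22) = 63*(-9/23) = -567/23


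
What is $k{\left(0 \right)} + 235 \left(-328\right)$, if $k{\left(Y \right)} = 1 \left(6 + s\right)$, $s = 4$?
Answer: $-77070$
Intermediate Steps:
$k{\left(Y \right)} = 10$ ($k{\left(Y \right)} = 1 \left(6 + 4\right) = 1 \cdot 10 = 10$)
$k{\left(0 \right)} + 235 \left(-328\right) = 10 + 235 \left(-328\right) = 10 - 77080 = -77070$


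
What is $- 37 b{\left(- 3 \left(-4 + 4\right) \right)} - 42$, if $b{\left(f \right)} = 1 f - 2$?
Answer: $32$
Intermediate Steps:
$b{\left(f \right)} = -2 + f$ ($b{\left(f \right)} = f - 2 = -2 + f$)
$- 37 b{\left(- 3 \left(-4 + 4\right) \right)} - 42 = - 37 \left(-2 - 3 \left(-4 + 4\right)\right) - 42 = - 37 \left(-2 - 0\right) - 42 = - 37 \left(-2 + 0\right) - 42 = \left(-37\right) \left(-2\right) - 42 = 74 - 42 = 32$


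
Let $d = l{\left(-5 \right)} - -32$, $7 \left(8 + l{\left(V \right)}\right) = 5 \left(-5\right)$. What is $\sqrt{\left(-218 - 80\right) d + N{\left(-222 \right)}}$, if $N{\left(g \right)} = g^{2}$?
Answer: $\frac{\sqrt{2116618}}{7} \approx 207.84$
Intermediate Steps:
$l{\left(V \right)} = - \frac{81}{7}$ ($l{\left(V \right)} = -8 + \frac{5 \left(-5\right)}{7} = -8 + \frac{1}{7} \left(-25\right) = -8 - \frac{25}{7} = - \frac{81}{7}$)
$d = \frac{143}{7}$ ($d = - \frac{81}{7} - -32 = - \frac{81}{7} + 32 = \frac{143}{7} \approx 20.429$)
$\sqrt{\left(-218 - 80\right) d + N{\left(-222 \right)}} = \sqrt{\left(-218 - 80\right) \frac{143}{7} + \left(-222\right)^{2}} = \sqrt{\left(-298\right) \frac{143}{7} + 49284} = \sqrt{- \frac{42614}{7} + 49284} = \sqrt{\frac{302374}{7}} = \frac{\sqrt{2116618}}{7}$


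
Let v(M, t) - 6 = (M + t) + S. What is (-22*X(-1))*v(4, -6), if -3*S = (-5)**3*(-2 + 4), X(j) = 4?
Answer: -23056/3 ≈ -7685.3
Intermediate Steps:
S = 250/3 (S = -(-5)**3*(-2 + 4)/3 = -(-125)*2/3 = -1/3*(-250) = 250/3 ≈ 83.333)
v(M, t) = 268/3 + M + t (v(M, t) = 6 + ((M + t) + 250/3) = 6 + (250/3 + M + t) = 268/3 + M + t)
(-22*X(-1))*v(4, -6) = (-22*4)*(268/3 + 4 - 6) = -88*262/3 = -23056/3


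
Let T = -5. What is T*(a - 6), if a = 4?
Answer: 10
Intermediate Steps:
T*(a - 6) = -5*(4 - 6) = -5*(-2) = 10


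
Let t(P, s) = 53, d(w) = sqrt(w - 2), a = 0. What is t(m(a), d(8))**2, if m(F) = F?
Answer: 2809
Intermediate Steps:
d(w) = sqrt(-2 + w)
t(m(a), d(8))**2 = 53**2 = 2809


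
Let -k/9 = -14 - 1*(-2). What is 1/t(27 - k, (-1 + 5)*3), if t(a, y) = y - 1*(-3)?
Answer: 1/15 ≈ 0.066667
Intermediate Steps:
k = 108 (k = -9*(-14 - 1*(-2)) = -9*(-14 + 2) = -9*(-12) = 108)
t(a, y) = 3 + y (t(a, y) = y + 3 = 3 + y)
1/t(27 - k, (-1 + 5)*3) = 1/(3 + (-1 + 5)*3) = 1/(3 + 4*3) = 1/(3 + 12) = 1/15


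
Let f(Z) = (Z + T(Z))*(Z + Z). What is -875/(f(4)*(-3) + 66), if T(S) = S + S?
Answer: 875/222 ≈ 3.9414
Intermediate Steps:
T(S) = 2*S
f(Z) = 6*Z² (f(Z) = (Z + 2*Z)*(Z + Z) = (3*Z)*(2*Z) = 6*Z²)
-875/(f(4)*(-3) + 66) = -875/((6*4²)*(-3) + 66) = -875/((6*16)*(-3) + 66) = -875/(96*(-3) + 66) = -875/(-288 + 66) = -875/(-222) = -875*(-1/222) = 875/222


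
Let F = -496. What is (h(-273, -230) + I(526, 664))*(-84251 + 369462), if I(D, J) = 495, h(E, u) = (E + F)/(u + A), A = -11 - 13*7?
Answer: 47090902999/332 ≈ 1.4184e+8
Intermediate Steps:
A = -102 (A = -11 - 91 = -102)
h(E, u) = (-496 + E)/(-102 + u) (h(E, u) = (E - 496)/(u - 102) = (-496 + E)/(-102 + u))
(h(-273, -230) + I(526, 664))*(-84251 + 369462) = ((-496 - 273)/(-102 - 230) + 495)*(-84251 + 369462) = (-769/(-332) + 495)*285211 = (-1/332*(-769) + 495)*285211 = (769/332 + 495)*285211 = (165109/332)*285211 = 47090902999/332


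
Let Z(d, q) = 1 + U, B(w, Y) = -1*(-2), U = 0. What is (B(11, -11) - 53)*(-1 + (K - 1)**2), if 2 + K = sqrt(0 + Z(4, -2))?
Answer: -153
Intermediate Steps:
B(w, Y) = 2
Z(d, q) = 1 (Z(d, q) = 1 + 0 = 1)
K = -1 (K = -2 + sqrt(0 + 1) = -2 + sqrt(1) = -2 + 1 = -1)
(B(11, -11) - 53)*(-1 + (K - 1)**2) = (2 - 53)*(-1 + (-1 - 1)**2) = -51*(-1 + (-2)**2) = -51*(-1 + 4) = -51*3 = -153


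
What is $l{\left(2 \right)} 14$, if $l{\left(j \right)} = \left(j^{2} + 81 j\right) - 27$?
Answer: $1946$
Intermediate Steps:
$l{\left(j \right)} = -27 + j^{2} + 81 j$
$l{\left(2 \right)} 14 = \left(-27 + 2^{2} + 81 \cdot 2\right) 14 = \left(-27 + 4 + 162\right) 14 = 139 \cdot 14 = 1946$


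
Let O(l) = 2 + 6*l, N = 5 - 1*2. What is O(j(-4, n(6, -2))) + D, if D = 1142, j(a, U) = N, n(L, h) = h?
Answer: 1162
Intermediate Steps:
N = 3 (N = 5 - 2 = 3)
j(a, U) = 3
O(j(-4, n(6, -2))) + D = (2 + 6*3) + 1142 = (2 + 18) + 1142 = 20 + 1142 = 1162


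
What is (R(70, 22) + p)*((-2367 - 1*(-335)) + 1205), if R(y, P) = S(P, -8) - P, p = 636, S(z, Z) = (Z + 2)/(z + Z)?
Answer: -3551965/7 ≈ -5.0742e+5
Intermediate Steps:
S(z, Z) = (2 + Z)/(Z + z)
R(y, P) = -P - 6/(-8 + P) (R(y, P) = (2 - 8)/(-8 + P) - P = -6/(-8 + P) - P = -P - 6/(-8 + P))
(R(70, 22) + p)*((-2367 - 1*(-335)) + 1205) = ((-6 - 1*22*(-8 + 22))/(-8 + 22) + 636)*((-2367 - 1*(-335)) + 1205) = ((-6 - 1*22*14)/14 + 636)*((-2367 + 335) + 1205) = ((-6 - 308)/14 + 636)*(-2032 + 1205) = ((1/14)*(-314) + 636)*(-827) = (-157/7 + 636)*(-827) = (4295/7)*(-827) = -3551965/7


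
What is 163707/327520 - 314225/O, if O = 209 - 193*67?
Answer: 52498826227/2083354720 ≈ 25.199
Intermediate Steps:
O = -12722 (O = 209 - 12931 = -12722)
163707/327520 - 314225/O = 163707/327520 - 314225/(-12722) = 163707*(1/327520) - 314225*(-1/12722) = 163707/327520 + 314225/12722 = 52498826227/2083354720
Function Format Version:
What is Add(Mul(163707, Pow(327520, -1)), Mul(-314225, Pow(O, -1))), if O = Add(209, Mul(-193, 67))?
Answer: Rational(52498826227, 2083354720) ≈ 25.199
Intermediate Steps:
O = -12722 (O = Add(209, -12931) = -12722)
Add(Mul(163707, Pow(327520, -1)), Mul(-314225, Pow(O, -1))) = Add(Mul(163707, Pow(327520, -1)), Mul(-314225, Pow(-12722, -1))) = Add(Mul(163707, Rational(1, 327520)), Mul(-314225, Rational(-1, 12722))) = Add(Rational(163707, 327520), Rational(314225, 12722)) = Rational(52498826227, 2083354720)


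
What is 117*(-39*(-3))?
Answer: 13689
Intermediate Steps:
117*(-39*(-3)) = 117*117 = 13689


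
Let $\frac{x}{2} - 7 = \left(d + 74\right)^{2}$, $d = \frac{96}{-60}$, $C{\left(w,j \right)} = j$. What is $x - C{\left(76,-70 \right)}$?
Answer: $\frac{264188}{25} \approx 10568.0$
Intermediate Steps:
$d = - \frac{8}{5}$ ($d = 96 \left(- \frac{1}{60}\right) = - \frac{8}{5} \approx -1.6$)
$x = \frac{262438}{25}$ ($x = 14 + 2 \left(- \frac{8}{5} + 74\right)^{2} = 14 + 2 \left(\frac{362}{5}\right)^{2} = 14 + 2 \cdot \frac{131044}{25} = 14 + \frac{262088}{25} = \frac{262438}{25} \approx 10498.0$)
$x - C{\left(76,-70 \right)} = \frac{262438}{25} - -70 = \frac{262438}{25} + 70 = \frac{264188}{25}$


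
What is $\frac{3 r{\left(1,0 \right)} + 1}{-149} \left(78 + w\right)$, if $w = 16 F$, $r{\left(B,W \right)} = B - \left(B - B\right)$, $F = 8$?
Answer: $- \frac{824}{149} \approx -5.5302$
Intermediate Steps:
$r{\left(B,W \right)} = B$ ($r{\left(B,W \right)} = B - 0 = B + 0 = B$)
$w = 128$ ($w = 16 \cdot 8 = 128$)
$\frac{3 r{\left(1,0 \right)} + 1}{-149} \left(78 + w\right) = \frac{3 \cdot 1 + 1}{-149} \left(78 + 128\right) = \left(3 + 1\right) \left(- \frac{1}{149}\right) 206 = 4 \left(- \frac{1}{149}\right) 206 = \left(- \frac{4}{149}\right) 206 = - \frac{824}{149}$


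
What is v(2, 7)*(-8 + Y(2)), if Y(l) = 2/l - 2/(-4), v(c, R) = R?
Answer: -91/2 ≈ -45.500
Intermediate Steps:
Y(l) = ½ + 2/l (Y(l) = 2/l - 2*(-¼) = 2/l + ½ = ½ + 2/l)
v(2, 7)*(-8 + Y(2)) = 7*(-8 + (½)*(4 + 2)/2) = 7*(-8 + (½)*(½)*6) = 7*(-8 + 3/2) = 7*(-13/2) = -91/2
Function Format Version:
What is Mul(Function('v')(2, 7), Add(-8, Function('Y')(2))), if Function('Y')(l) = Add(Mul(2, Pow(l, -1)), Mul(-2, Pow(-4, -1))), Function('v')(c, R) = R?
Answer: Rational(-91, 2) ≈ -45.500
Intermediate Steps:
Function('Y')(l) = Add(Rational(1, 2), Mul(2, Pow(l, -1))) (Function('Y')(l) = Add(Mul(2, Pow(l, -1)), Mul(-2, Rational(-1, 4))) = Add(Mul(2, Pow(l, -1)), Rational(1, 2)) = Add(Rational(1, 2), Mul(2, Pow(l, -1))))
Mul(Function('v')(2, 7), Add(-8, Function('Y')(2))) = Mul(7, Add(-8, Mul(Rational(1, 2), Pow(2, -1), Add(4, 2)))) = Mul(7, Add(-8, Mul(Rational(1, 2), Rational(1, 2), 6))) = Mul(7, Add(-8, Rational(3, 2))) = Mul(7, Rational(-13, 2)) = Rational(-91, 2)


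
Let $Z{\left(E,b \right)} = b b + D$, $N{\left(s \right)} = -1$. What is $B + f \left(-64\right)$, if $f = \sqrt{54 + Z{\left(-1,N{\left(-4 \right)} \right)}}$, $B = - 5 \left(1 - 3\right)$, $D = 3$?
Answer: $10 - 64 \sqrt{58} \approx -477.41$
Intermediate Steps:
$B = 10$ ($B = \left(-5\right) \left(-2\right) = 10$)
$Z{\left(E,b \right)} = 3 + b^{2}$ ($Z{\left(E,b \right)} = b b + 3 = b^{2} + 3 = 3 + b^{2}$)
$f = \sqrt{58}$ ($f = \sqrt{54 + \left(3 + \left(-1\right)^{2}\right)} = \sqrt{54 + \left(3 + 1\right)} = \sqrt{54 + 4} = \sqrt{58} \approx 7.6158$)
$B + f \left(-64\right) = 10 + \sqrt{58} \left(-64\right) = 10 - 64 \sqrt{58}$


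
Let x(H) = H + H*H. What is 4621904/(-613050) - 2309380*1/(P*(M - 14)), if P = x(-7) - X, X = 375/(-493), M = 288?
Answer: -60389113399198/295091310975 ≈ -204.65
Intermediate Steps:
x(H) = H + H²
X = -375/493 (X = 375*(-1/493) = -375/493 ≈ -0.76065)
P = 21081/493 (P = -7*(1 - 7) - 1*(-375/493) = -7*(-6) + 375/493 = 42 + 375/493 = 21081/493 ≈ 42.761)
4621904/(-613050) - 2309380*1/(P*(M - 14)) = 4621904/(-613050) - 2309380*493/(21081*(288 - 14)) = 4621904*(-1/613050) - 2309380/((21081/493)*274) = -2310952/306525 - 2309380/5776194/493 = -2310952/306525 - 2309380*493/5776194 = -2310952/306525 - 569262170/2888097 = -60389113399198/295091310975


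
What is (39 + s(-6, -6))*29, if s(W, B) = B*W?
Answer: 2175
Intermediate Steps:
(39 + s(-6, -6))*29 = (39 - 6*(-6))*29 = (39 + 36)*29 = 75*29 = 2175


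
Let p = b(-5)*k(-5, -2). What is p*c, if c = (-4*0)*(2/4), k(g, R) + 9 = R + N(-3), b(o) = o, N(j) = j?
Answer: 0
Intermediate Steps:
k(g, R) = -12 + R (k(g, R) = -9 + (R - 3) = -9 + (-3 + R) = -12 + R)
c = 0 (c = 0*(2*(¼)) = 0*(½) = 0)
p = 70 (p = -5*(-12 - 2) = -5*(-14) = 70)
p*c = 70*0 = 0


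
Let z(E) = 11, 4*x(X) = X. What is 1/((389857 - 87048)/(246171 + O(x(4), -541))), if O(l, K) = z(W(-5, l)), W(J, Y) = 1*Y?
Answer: 246182/302809 ≈ 0.81299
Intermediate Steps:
x(X) = X/4
W(J, Y) = Y
O(l, K) = 11
1/((389857 - 87048)/(246171 + O(x(4), -541))) = 1/((389857 - 87048)/(246171 + 11)) = 1/(302809/246182) = 246182/302809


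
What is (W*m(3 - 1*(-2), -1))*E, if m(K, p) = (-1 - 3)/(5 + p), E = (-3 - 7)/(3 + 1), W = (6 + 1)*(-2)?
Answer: -35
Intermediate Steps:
W = -14 (W = 7*(-2) = -14)
E = -5/2 (E = -10/4 = -10*¼ = -5/2 ≈ -2.5000)
m(K, p) = -4/(5 + p)
(W*m(3 - 1*(-2), -1))*E = -(-56)/(5 - 1)*(-5/2) = -(-56)/4*(-5/2) = -14*(-1)*(-5/2) = 14*(-5/2) = -35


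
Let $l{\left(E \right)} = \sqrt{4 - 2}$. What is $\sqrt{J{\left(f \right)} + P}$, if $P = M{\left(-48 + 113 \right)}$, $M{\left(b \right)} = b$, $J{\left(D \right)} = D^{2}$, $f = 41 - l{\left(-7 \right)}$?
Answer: $\sqrt{1748 - 82 \sqrt{2}} \approx 40.398$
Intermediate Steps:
$l{\left(E \right)} = \sqrt{2}$
$f = 41 - \sqrt{2} \approx 39.586$
$P = 65$ ($P = -48 + 113 = 65$)
$\sqrt{J{\left(f \right)} + P} = \sqrt{\left(41 - \sqrt{2}\right)^{2} + 65} = \sqrt{65 + \left(41 - \sqrt{2}\right)^{2}}$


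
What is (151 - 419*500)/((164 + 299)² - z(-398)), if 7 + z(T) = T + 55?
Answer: -69783/71573 ≈ -0.97499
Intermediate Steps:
z(T) = 48 + T (z(T) = -7 + (T + 55) = -7 + (55 + T) = 48 + T)
(151 - 419*500)/((164 + 299)² - z(-398)) = (151 - 419*500)/((164 + 299)² - (48 - 398)) = (151 - 209500)/(463² - 1*(-350)) = -209349/(214369 + 350) = -209349/214719 = -209349*1/214719 = -69783/71573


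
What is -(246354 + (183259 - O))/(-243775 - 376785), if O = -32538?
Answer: 462151/620560 ≈ 0.74473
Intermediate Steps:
-(246354 + (183259 - O))/(-243775 - 376785) = -(246354 + (183259 - 1*(-32538)))/(-243775 - 376785) = -(246354 + (183259 + 32538))/(-620560) = -(246354 + 215797)*(-1)/620560 = -462151*(-1)/620560 = -1*(-462151/620560) = 462151/620560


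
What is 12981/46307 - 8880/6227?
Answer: -330373473/288353689 ≈ -1.1457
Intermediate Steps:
12981/46307 - 8880/6227 = -330373473/288353689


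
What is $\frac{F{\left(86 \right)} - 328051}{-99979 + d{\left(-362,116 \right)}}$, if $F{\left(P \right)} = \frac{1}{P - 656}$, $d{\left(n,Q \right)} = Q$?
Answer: $\frac{186989071}{56921910} \approx 3.285$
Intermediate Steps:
$F{\left(P \right)} = \frac{1}{-656 + P}$
$\frac{F{\left(86 \right)} - 328051}{-99979 + d{\left(-362,116 \right)}} = \frac{\frac{1}{-656 + 86} - 328051}{-99979 + 116} = \frac{\frac{1}{-570} - 328051}{-99863} = \left(- \frac{1}{570} - 328051\right) \left(- \frac{1}{99863}\right) = \left(- \frac{186989071}{570}\right) \left(- \frac{1}{99863}\right) = \frac{186989071}{56921910}$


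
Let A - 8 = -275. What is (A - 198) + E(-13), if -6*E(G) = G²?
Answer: -2959/6 ≈ -493.17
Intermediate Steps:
A = -267 (A = 8 - 275 = -267)
E(G) = -G²/6
(A - 198) + E(-13) = (-267 - 198) - ⅙*(-13)² = -465 - ⅙*169 = -465 - 169/6 = -2959/6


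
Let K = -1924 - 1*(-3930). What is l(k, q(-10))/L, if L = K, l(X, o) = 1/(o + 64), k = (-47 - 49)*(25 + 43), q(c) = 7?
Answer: 1/142426 ≈ 7.0212e-6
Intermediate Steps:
k = -6528 (k = -96*68 = -6528)
K = 2006 (K = -1924 + 3930 = 2006)
l(X, o) = 1/(64 + o)
L = 2006
l(k, q(-10))/L = 1/((64 + 7)*2006) = (1/2006)/71 = (1/71)*(1/2006) = 1/142426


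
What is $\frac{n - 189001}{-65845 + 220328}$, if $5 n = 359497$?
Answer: $- \frac{83644}{110345} \approx -0.75802$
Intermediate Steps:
$n = \frac{359497}{5}$ ($n = \frac{1}{5} \cdot 359497 = \frac{359497}{5} \approx 71899.0$)
$\frac{n - 189001}{-65845 + 220328} = \frac{\frac{359497}{5} - 189001}{-65845 + 220328} = \frac{\frac{359497}{5} + \left(-231024 + 42023\right)}{154483} = \left(\frac{359497}{5} - 189001\right) \frac{1}{154483} = \left(- \frac{585508}{5}\right) \frac{1}{154483} = - \frac{83644}{110345}$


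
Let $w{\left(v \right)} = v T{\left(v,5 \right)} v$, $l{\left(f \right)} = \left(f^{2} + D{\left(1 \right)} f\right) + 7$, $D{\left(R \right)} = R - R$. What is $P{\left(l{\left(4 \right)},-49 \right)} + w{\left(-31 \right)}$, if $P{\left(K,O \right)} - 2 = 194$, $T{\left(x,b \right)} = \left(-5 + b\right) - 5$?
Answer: $-4609$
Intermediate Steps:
$D{\left(R \right)} = 0$
$T{\left(x,b \right)} = -10 + b$
$l{\left(f \right)} = 7 + f^{2}$ ($l{\left(f \right)} = \left(f^{2} + 0 f\right) + 7 = \left(f^{2} + 0\right) + 7 = f^{2} + 7 = 7 + f^{2}$)
$P{\left(K,O \right)} = 196$ ($P{\left(K,O \right)} = 2 + 194 = 196$)
$w{\left(v \right)} = - 5 v^{2}$ ($w{\left(v \right)} = v \left(-10 + 5\right) v = v \left(-5\right) v = - 5 v v = - 5 v^{2}$)
$P{\left(l{\left(4 \right)},-49 \right)} + w{\left(-31 \right)} = 196 - 5 \left(-31\right)^{2} = 196 - 4805 = -4609$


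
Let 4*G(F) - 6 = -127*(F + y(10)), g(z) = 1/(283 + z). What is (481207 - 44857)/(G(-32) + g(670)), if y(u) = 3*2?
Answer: 207920775/394066 ≈ 527.63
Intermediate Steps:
y(u) = 6
G(F) = -189 - 127*F/4 (G(F) = 3/2 + (-127*(F + 6))/4 = 3/2 + (-127*(6 + F))/4 = 3/2 + (-762 - 127*F)/4 = 3/2 + (-381/2 - 127*F/4) = -189 - 127*F/4)
(481207 - 44857)/(G(-32) + g(670)) = (481207 - 44857)/((-189 - 127/4*(-32)) + 1/(283 + 670)) = 436350/((-189 + 1016) + 1/953) = 436350/(827 + 1/953) = 436350/(788132/953) = 436350*(953/788132) = 207920775/394066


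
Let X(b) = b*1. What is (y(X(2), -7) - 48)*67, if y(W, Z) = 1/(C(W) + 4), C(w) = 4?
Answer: -25661/8 ≈ -3207.6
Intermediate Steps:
X(b) = b
y(W, Z) = ⅛ (y(W, Z) = 1/(4 + 4) = 1/8 = ⅛)
(y(X(2), -7) - 48)*67 = (⅛ - 48)*67 = -383/8*67 = -25661/8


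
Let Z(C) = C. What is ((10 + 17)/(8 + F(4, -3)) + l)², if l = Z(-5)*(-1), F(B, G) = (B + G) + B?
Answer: 8464/169 ≈ 50.083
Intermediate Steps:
F(B, G) = G + 2*B
l = 5 (l = -5*(-1) = 5)
((10 + 17)/(8 + F(4, -3)) + l)² = ((10 + 17)/(8 + (-3 + 2*4)) + 5)² = (27/(8 + (-3 + 8)) + 5)² = (27/(8 + 5) + 5)² = (27/13 + 5)² = (92/13)² = 8464/169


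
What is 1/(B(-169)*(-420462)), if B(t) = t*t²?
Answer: 1/2029489765758 ≈ 4.9273e-13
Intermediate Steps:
B(t) = t³
1/(B(-169)*(-420462)) = 1/((-169)³*(-420462)) = -1/420462/(-4826809) = -1/4826809*(-1/420462) = 1/2029489765758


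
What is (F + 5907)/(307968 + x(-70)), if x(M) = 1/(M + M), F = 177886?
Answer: 25731020/43115519 ≈ 0.59679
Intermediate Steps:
x(M) = 1/(2*M)
(F + 5907)/(307968 + x(-70)) = (177886 + 5907)/(307968 + (½)/(-70)) = 183793/(307968 + (½)*(-1/70)) = 183793/(307968 - 1/140) = 183793/(43115519/140) = 183793*(140/43115519) = 25731020/43115519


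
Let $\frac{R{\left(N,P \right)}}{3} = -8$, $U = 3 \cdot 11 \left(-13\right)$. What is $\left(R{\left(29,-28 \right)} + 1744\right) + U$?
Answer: $1291$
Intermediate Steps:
$U = -429$ ($U = 33 \left(-13\right) = -429$)
$R{\left(N,P \right)} = -24$ ($R{\left(N,P \right)} = 3 \left(-8\right) = -24$)
$\left(R{\left(29,-28 \right)} + 1744\right) + U = \left(-24 + 1744\right) - 429 = 1720 - 429 = 1291$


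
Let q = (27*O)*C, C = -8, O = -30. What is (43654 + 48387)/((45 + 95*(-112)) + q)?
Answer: -92041/4115 ≈ -22.367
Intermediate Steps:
q = 6480 (q = (27*(-30))*(-8) = -810*(-8) = 6480)
(43654 + 48387)/((45 + 95*(-112)) + q) = (43654 + 48387)/((45 + 95*(-112)) + 6480) = 92041/((45 - 10640) + 6480) = 92041/(-10595 + 6480) = 92041/(-4115) = 92041*(-1/4115) = -92041/4115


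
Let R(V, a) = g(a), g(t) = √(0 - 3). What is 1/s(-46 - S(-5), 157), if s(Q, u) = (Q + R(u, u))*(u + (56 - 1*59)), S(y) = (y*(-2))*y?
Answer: 2/1463 - I*√3/2926 ≈ 0.0013671 - 0.00059195*I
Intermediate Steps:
S(y) = -2*y² (S(y) = (-2*y)*y = -2*y²)
g(t) = I*√3 (g(t) = √(-3) = I*√3)
R(V, a) = I*√3
s(Q, u) = (-3 + u)*(Q + I*√3) (s(Q, u) = (Q + I*√3)*(u + (56 - 1*59)) = (Q + I*√3)*(u + (56 - 59)) = (Q + I*√3)*(u - 3) = (Q + I*√3)*(-3 + u) = (-3 + u)*(Q + I*√3))
1/s(-46 - S(-5), 157) = 1/(-3*(-46 - (-2)*(-5)²) + (-46 - (-2)*(-5)²)*157 - 3*I*√3 + I*157*√3) = 1/(-3*(-46 - (-2)*25) + (-46 - (-2)*25)*157 - 3*I*√3 + 157*I*√3) = 1/(-3*(-46 - 1*(-50)) + (-46 - 1*(-50))*157 - 3*I*√3 + 157*I*√3) = 1/(-3*(-46 + 50) + (-46 + 50)*157 - 3*I*√3 + 157*I*√3) = 1/(-3*4 + 4*157 - 3*I*√3 + 157*I*√3) = 1/(-12 + 628 - 3*I*√3 + 157*I*√3) = 1/(616 + 154*I*√3)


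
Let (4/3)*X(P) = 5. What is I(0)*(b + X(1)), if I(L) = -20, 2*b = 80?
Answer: -875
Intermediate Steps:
b = 40 (b = (½)*80 = 40)
X(P) = 15/4 (X(P) = (¾)*5 = 15/4)
I(0)*(b + X(1)) = -20*(40 + 15/4) = -20*175/4 = -875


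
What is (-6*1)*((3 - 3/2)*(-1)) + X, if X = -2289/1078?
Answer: 1059/154 ≈ 6.8766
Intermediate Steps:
X = -327/154 (X = -2289*1/1078 = -327/154 ≈ -2.1234)
(-6*1)*((3 - 3/2)*(-1)) + X = (-6*1)*((3 - 3/2)*(-1)) - 327/154 = -6*(3 - 3*½)*(-1) - 327/154 = -6*(3 - 3/2)*(-1) - 327/154 = -9*(-1) - 327/154 = -6*(-3/2) - 327/154 = 9 - 327/154 = 1059/154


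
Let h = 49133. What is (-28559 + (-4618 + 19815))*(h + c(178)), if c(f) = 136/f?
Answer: -58430756610/89 ≈ -6.5653e+8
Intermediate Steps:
(-28559 + (-4618 + 19815))*(h + c(178)) = (-28559 + (-4618 + 19815))*(49133 + 136/178) = (-28559 + 15197)*(49133 + 136*(1/178)) = -13362*(49133 + 68/89) = -13362*4372905/89 = -58430756610/89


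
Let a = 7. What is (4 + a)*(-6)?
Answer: -66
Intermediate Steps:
(4 + a)*(-6) = (4 + 7)*(-6) = 11*(-6) = -66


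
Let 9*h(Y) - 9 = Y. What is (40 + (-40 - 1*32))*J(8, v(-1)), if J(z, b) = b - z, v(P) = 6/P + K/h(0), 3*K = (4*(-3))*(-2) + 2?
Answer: 512/3 ≈ 170.67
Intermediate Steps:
h(Y) = 1 + Y/9
K = 26/3 (K = ((4*(-3))*(-2) + 2)/3 = (-12*(-2) + 2)/3 = (24 + 2)/3 = (⅓)*26 = 26/3 ≈ 8.6667)
v(P) = 26/3 + 6/P (v(P) = 6/P + 26/(3*(1 + (⅑)*0)) = 6/P + 26/(3*(1 + 0)) = 6/P + (26/3)/1 = 6/P + (26/3)*1 = 6/P + 26/3 = 26/3 + 6/P)
(40 + (-40 - 1*32))*J(8, v(-1)) = (40 + (-40 - 1*32))*((26/3 + 6/(-1)) - 1*8) = (40 + (-40 - 32))*((26/3 + 6*(-1)) - 8) = (40 - 72)*((26/3 - 6) - 8) = -32*(8/3 - 8) = -32*(-16/3) = 512/3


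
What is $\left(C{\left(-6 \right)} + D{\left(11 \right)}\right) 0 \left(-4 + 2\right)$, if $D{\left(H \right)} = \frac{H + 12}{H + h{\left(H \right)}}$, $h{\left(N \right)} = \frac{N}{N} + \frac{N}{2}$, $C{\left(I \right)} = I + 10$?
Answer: $0$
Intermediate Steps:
$C{\left(I \right)} = 10 + I$
$h{\left(N \right)} = 1 + \frac{N}{2}$ ($h{\left(N \right)} = 1 + N \frac{1}{2} = 1 + \frac{N}{2}$)
$D{\left(H \right)} = \frac{12 + H}{1 + \frac{3 H}{2}}$ ($D{\left(H \right)} = \frac{H + 12}{H + \left(1 + \frac{H}{2}\right)} = \frac{12 + H}{1 + \frac{3 H}{2}}$)
$\left(C{\left(-6 \right)} + D{\left(11 \right)}\right) 0 \left(-4 + 2\right) = \left(\left(10 - 6\right) + \frac{2 \left(12 + 11\right)}{2 + 3 \cdot 11}\right) 0 \left(-4 + 2\right) = \left(4 + 2 \frac{1}{2 + 33} \cdot 23\right) 0 \left(-2\right) = \left(4 + 2 \cdot \frac{1}{35} \cdot 23\right) 0 = \left(4 + \frac{46}{35}\right) 0 = \frac{186}{35} \cdot 0 = 0$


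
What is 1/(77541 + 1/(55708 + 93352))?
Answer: 149060/11558261461 ≈ 1.2896e-5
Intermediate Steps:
1/(77541 + 1/(55708 + 93352)) = 1/(77541 + 1/149060) = 1/(11558261461/149060) = 149060/11558261461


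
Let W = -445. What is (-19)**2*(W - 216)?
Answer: -238621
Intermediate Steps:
(-19)**2*(W - 216) = (-19)**2*(-445 - 216) = 361*(-661) = -238621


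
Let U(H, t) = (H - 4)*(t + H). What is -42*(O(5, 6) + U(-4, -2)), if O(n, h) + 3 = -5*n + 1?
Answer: -882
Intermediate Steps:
O(n, h) = -2 - 5*n (O(n, h) = -3 + (-5*n + 1) = -3 + (1 - 5*n) = -2 - 5*n)
U(H, t) = (-4 + H)*(H + t)
-42*(O(5, 6) + U(-4, -2)) = -42*((-2 - 5*5) + ((-4)² - 4*(-4) - 4*(-2) - 4*(-2))) = -42*((-2 - 25) + (16 + 16 + 8 + 8)) = -42*(-27 + 48) = -42*21 = -882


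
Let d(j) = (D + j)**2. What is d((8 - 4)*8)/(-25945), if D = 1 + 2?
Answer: -245/5189 ≈ -0.047215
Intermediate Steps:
D = 3
d(j) = (3 + j)**2
d((8 - 4)*8)/(-25945) = (3 + (8 - 4)*8)**2/(-25945) = (3 + 4*8)**2*(-1/25945) = (3 + 32)**2*(-1/25945) = 35**2*(-1/25945) = 1225*(-1/25945) = -245/5189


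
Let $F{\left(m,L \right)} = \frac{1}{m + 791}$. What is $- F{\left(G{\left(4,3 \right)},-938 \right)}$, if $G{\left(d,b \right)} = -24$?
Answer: $- \frac{1}{767} \approx -0.0013038$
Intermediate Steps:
$F{\left(m,L \right)} = \frac{1}{791 + m}$
$- F{\left(G{\left(4,3 \right)},-938 \right)} = - \frac{1}{791 - 24} = - \frac{1}{767}$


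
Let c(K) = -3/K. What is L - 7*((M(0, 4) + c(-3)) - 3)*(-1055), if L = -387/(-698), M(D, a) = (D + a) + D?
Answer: 10309847/698 ≈ 14771.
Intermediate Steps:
M(D, a) = a + 2*D
L = 387/698 (L = -387*(-1/698) = 387/698 ≈ 0.55444)
L - 7*((M(0, 4) + c(-3)) - 3)*(-1055) = 387/698 - 7*(((4 + 2*0) - 3/(-3)) - 3)*(-1055) = 387/698 - 7*(((4 + 0) - 3*(-1/3)) - 3)*(-1055) = 387/698 - 7*((4 + 1) - 3)*(-1055) = 387/698 - 7*(5 - 3)*(-1055) = 387/698 - 7*2*(-1055) = 387/698 - 14*(-1055) = 387/698 + 14770 = 10309847/698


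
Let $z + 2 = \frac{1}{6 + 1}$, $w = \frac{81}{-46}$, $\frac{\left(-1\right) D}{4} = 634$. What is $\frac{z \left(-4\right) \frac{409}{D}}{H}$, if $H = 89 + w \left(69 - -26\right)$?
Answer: $\frac{9407}{614663} \approx 0.015304$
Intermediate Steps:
$D = -2536$ ($D = \left(-4\right) 634 = -2536$)
$w = - \frac{81}{46}$ ($w = 81 \left(- \frac{1}{46}\right) = - \frac{81}{46} \approx -1.7609$)
$z = - \frac{13}{7}$ ($z = -2 + \frac{1}{6 + 1} = -2 + \frac{1}{7} = - \frac{13}{7} \approx -1.8571$)
$H = - \frac{3601}{46}$ ($H = 89 - \frac{81 \left(69 - -26\right)}{46} = 89 - \frac{81 \left(69 + 26\right)}{46} = 89 - \frac{7695}{46} = - \frac{3601}{46} \approx -78.283$)
$\frac{z \left(-4\right) \frac{409}{D}}{H} = \frac{\left(- \frac{13}{7}\right) \left(-4\right) \frac{409}{-2536}}{- \frac{3601}{46}} = \frac{52 \cdot 409 \left(- \frac{1}{2536}\right)}{7} \left(- \frac{46}{3601}\right) = \frac{52}{7} \left(- \frac{409}{2536}\right) \left(- \frac{46}{3601}\right) = \left(- \frac{5317}{4438}\right) \left(- \frac{46}{3601}\right) = \frac{9407}{614663}$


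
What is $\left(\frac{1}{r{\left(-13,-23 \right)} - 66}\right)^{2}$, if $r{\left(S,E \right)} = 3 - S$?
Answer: $\frac{1}{2500} \approx 0.0004$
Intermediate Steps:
$\left(\frac{1}{r{\left(-13,-23 \right)} - 66}\right)^{2} = \left(\frac{1}{\left(3 - -13\right) - 66}\right)^{2} = \left(\frac{1}{\left(3 + 13\right) - 66}\right)^{2} = \left(\frac{1}{16 - 66}\right)^{2} = \left(\frac{1}{-50}\right)^{2} = \left(- \frac{1}{50}\right)^{2} = \frac{1}{2500}$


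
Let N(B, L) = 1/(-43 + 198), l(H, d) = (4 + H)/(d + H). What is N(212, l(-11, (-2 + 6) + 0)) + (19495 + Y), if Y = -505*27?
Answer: 908301/155 ≈ 5860.0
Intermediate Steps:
l(H, d) = (4 + H)/(H + d)
Y = -13635
N(B, L) = 1/155
N(212, l(-11, (-2 + 6) + 0)) + (19495 + Y) = 1/155 + (19495 - 13635) = 1/155 + 5860 = 908301/155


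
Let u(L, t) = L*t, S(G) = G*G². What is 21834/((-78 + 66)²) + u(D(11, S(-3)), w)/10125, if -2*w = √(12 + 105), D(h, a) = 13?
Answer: 1213/8 - 13*√13/6750 ≈ 151.62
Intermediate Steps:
S(G) = G³
w = -3*√13/2 (w = -√(12 + 105)/2 = -3*√13/2 ≈ -5.4083)
21834/((-78 + 66)²) + u(D(11, S(-3)), w)/10125 = 21834/((-78 + 66)²) + (13*(-3*√13/2))/10125 = 21834/((-12)²) - 39*√13/2*(1/10125) = 21834/144 - 13*√13/6750 = 21834*(1/144) - 13*√13/6750 = 1213/8 - 13*√13/6750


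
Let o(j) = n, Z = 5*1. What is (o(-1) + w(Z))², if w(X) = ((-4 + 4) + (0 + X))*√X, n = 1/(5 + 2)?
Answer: 6126/49 + 10*√5/7 ≈ 128.21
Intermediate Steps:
n = ⅐ (n = 1/7 = ⅐ ≈ 0.14286)
Z = 5
o(j) = ⅐
w(X) = X^(3/2) (w(X) = (0 + X)*√X = X*√X = X^(3/2))
(o(-1) + w(Z))² = (⅐ + 5^(3/2))² = (⅐ + 5*√5)²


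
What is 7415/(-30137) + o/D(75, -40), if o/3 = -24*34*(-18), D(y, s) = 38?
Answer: 663837499/572603 ≈ 1159.3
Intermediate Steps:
o = 44064 (o = 3*(-24*34*(-18)) = 3*(-816*(-18)) = 3*14688 = 44064)
7415/(-30137) + o/D(75, -40) = 7415/(-30137) + 44064/38 = 7415*(-1/30137) + 44064*(1/38) = -7415/30137 + 22032/19 = 663837499/572603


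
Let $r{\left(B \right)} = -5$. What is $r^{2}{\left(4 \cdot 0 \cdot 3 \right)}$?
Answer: $25$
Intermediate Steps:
$r^{2}{\left(4 \cdot 0 \cdot 3 \right)} = \left(-5\right)^{2} = 25$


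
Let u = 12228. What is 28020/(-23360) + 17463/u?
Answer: 272113/1190192 ≈ 0.22863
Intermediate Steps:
28020/(-23360) + 17463/u = 28020/(-23360) + 17463/12228 = 28020*(-1/23360) + 17463*(1/12228) = -1401/1168 + 5821/4076 = 272113/1190192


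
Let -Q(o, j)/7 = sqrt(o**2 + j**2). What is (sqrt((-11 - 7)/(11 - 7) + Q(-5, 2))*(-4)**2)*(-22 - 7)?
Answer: -232*I*sqrt(18 + 28*sqrt(29)) ≈ -3014.1*I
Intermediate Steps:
Q(o, j) = -7*sqrt(j**2 + o**2) (Q(o, j) = -7*sqrt(o**2 + j**2) = -7*sqrt(j**2 + o**2))
(sqrt((-11 - 7)/(11 - 7) + Q(-5, 2))*(-4)**2)*(-22 - 7) = (sqrt((-11 - 7)/(11 - 7) - 7*sqrt(2**2 + (-5)**2))*(-4)**2)*(-22 - 7) = (sqrt(-18/4 - 7*sqrt(4 + 25))*16)*(-29) = (sqrt(-18*1/4 - 7*sqrt(29))*16)*(-29) = (sqrt(-9/2 - 7*sqrt(29))*16)*(-29) = (16*sqrt(-9/2 - 7*sqrt(29)))*(-29) = -464*sqrt(-9/2 - 7*sqrt(29))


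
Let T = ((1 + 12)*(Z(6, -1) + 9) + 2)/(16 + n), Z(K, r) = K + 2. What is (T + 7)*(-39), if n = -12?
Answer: -9789/4 ≈ -2447.3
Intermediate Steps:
Z(K, r) = 2 + K
T = 223/4 (T = ((1 + 12)*((2 + 6) + 9) + 2)/(16 - 12) = (13*(8 + 9) + 2)/4 = (13*17 + 2)*(¼) = (221 + 2)*(¼) = 223*(¼) = 223/4 ≈ 55.750)
(T + 7)*(-39) = (223/4 + 7)*(-39) = (251/4)*(-39) = -9789/4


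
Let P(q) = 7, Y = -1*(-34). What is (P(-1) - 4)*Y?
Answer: 102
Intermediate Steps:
Y = 34
(P(-1) - 4)*Y = (7 - 4)*34 = 3*34 = 102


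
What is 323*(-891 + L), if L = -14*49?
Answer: -509371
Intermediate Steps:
L = -686
323*(-891 + L) = 323*(-891 - 686) = 323*(-1577) = -509371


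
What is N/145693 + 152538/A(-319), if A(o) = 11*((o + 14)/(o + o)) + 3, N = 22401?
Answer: 1288986422451/69786947 ≈ 18470.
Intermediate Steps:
A(o) = 3 + 11*(14 + o)/(2*o) (A(o) = 11*((14 + o)/((2*o))) + 3 = 11*((14 + o)*(1/(2*o))) + 3 = 11*((14 + o)/(2*o)) + 3 = 11*(14 + o)/(2*o) + 3 = 3 + 11*(14 + o)/(2*o))
N/145693 + 152538/A(-319) = 22401/145693 + 152538/(17/2 + 77/(-319)) = 22401*(1/145693) + 152538/(17/2 + 77*(-1/319)) = 22401/145693 + 152538/(17/2 - 7/29) = 22401/145693 + 152538/(479/58) = 22401/145693 + 152538*(58/479) = 22401/145693 + 8847204/479 = 1288986422451/69786947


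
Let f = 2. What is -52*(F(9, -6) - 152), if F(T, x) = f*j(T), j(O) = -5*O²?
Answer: 50024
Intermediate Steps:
F(T, x) = -10*T² (F(T, x) = 2*(-5*T²) = -10*T²)
-52*(F(9, -6) - 152) = -52*(-10*9² - 152) = -52*(-10*81 - 152) = -52*(-810 - 152) = -52*(-962) = 50024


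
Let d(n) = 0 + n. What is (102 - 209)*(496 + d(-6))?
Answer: -52430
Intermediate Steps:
d(n) = n
(102 - 209)*(496 + d(-6)) = (102 - 209)*(496 - 6) = -107*490 = -52430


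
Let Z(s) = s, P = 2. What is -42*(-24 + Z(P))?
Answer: 924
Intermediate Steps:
-42*(-24 + Z(P)) = -42*(-24 + 2) = -42*(-22) = 924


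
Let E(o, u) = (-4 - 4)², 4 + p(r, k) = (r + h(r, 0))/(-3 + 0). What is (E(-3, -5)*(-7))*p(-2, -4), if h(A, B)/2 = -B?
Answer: 4480/3 ≈ 1493.3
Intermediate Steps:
h(A, B) = -2*B (h(A, B) = 2*(-B) = -2*B)
p(r, k) = -4 - r/3 (p(r, k) = -4 + (r - 2*0)/(-3 + 0) = -4 + (r + 0)/(-3) = -4 + r*(-⅓) = -4 - r/3)
E(o, u) = 64 (E(o, u) = (-8)² = 64)
(E(-3, -5)*(-7))*p(-2, -4) = (64*(-7))*(-4 - ⅓*(-2)) = -448*(-4 + ⅔) = -448*(-10/3) = 4480/3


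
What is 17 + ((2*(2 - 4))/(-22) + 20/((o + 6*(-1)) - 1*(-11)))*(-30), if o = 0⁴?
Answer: -1193/11 ≈ -108.45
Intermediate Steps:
o = 0
17 + ((2*(2 - 4))/(-22) + 20/((o + 6*(-1)) - 1*(-11)))*(-30) = 17 + ((2*(2 - 4))/(-22) + 20/((0 + 6*(-1)) - 1*(-11)))*(-30) = 17 + ((2*(-2))*(-1/22) + 20/((0 - 6) + 11))*(-30) = 17 + (-4*(-1/22) + 20/(-6 + 11))*(-30) = 17 + (2/11 + 20/5)*(-30) = 17 + (2/11 + 20*(⅕))*(-30) = 17 + (2/11 + 4)*(-30) = 17 + (46/11)*(-30) = 17 - 1380/11 = -1193/11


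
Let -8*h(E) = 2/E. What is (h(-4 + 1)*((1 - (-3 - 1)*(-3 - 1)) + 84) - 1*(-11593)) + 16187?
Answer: 111143/4 ≈ 27786.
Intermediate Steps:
h(E) = -1/(4*E)
(h(-4 + 1)*((1 - (-3 - 1)*(-3 - 1)) + 84) - 1*(-11593)) + 16187 = ((-1/(4*(-4 + 1)))*((1 - (-3 - 1)*(-3 - 1)) + 84) - 1*(-11593)) + 16187 = ((-¼/(-3))*((1 - (-4)*(-4)) + 84) + 11593) + 16187 = ((-¼*(-⅓))*((1 - 1*16) + 84) + 11593) + 16187 = (((1 - 16) + 84)/12 + 11593) + 16187 = ((-15 + 84)/12 + 11593) + 16187 = ((1/12)*69 + 11593) + 16187 = (23/4 + 11593) + 16187 = 46395/4 + 16187 = 111143/4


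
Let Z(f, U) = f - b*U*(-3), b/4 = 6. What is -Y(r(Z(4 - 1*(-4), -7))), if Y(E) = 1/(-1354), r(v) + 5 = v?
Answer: 1/1354 ≈ 0.00073855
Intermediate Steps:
b = 24 (b = 4*6 = 24)
Z(f, U) = f + 72*U (Z(f, U) = f - 24*U*(-3) = f - (-72)*U = f + 72*U)
r(v) = -5 + v
Y(E) = -1/1354
-Y(r(Z(4 - 1*(-4), -7))) = -1*(-1/1354) = 1/1354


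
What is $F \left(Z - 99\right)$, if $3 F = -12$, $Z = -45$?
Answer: $576$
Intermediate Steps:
$F = -4$ ($F = \frac{1}{3} \left(-12\right) = -4$)
$F \left(Z - 99\right) = - 4 \left(-45 - 99\right) = \left(-4\right) \left(-144\right) = 576$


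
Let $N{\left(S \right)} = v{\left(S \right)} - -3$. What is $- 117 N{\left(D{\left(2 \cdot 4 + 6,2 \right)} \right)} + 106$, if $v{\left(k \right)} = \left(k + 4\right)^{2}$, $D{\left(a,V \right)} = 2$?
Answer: $-4457$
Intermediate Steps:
$v{\left(k \right)} = \left(4 + k\right)^{2}$
$N{\left(S \right)} = 3 + \left(4 + S\right)^{2}$ ($N{\left(S \right)} = \left(4 + S\right)^{2} - -3 = \left(4 + S\right)^{2} + 3 = 3 + \left(4 + S\right)^{2}$)
$- 117 N{\left(D{\left(2 \cdot 4 + 6,2 \right)} \right)} + 106 = - 117 \left(3 + \left(4 + 2\right)^{2}\right) + 106 = - 117 \left(3 + 6^{2}\right) + 106 = - 117 \left(3 + 36\right) + 106 = \left(-117\right) 39 + 106 = -4563 + 106 = -4457$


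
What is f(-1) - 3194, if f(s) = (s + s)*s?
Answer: -3192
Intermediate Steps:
f(s) = 2*s**2 (f(s) = (2*s)*s = 2*s**2)
f(-1) - 3194 = 2*(-1)**2 - 3194 = 2*1 - 3194 = 2 - 3194 = -3192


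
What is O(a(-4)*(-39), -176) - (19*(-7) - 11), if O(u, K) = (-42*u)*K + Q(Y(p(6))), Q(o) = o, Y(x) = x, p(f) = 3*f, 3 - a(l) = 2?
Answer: -288126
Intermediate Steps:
a(l) = 1 (a(l) = 3 - 1*2 = 3 - 2 = 1)
O(u, K) = 18 - 42*K*u (O(u, K) = (-42*u)*K + 3*6 = -42*K*u + 18 = 18 - 42*K*u)
O(a(-4)*(-39), -176) - (19*(-7) - 11) = (18 - 42*(-176)*1*(-39)) - (19*(-7) - 11) = (18 - 42*(-176)*(-39)) - (-133 - 11) = (18 - 288288) - 1*(-144) = -288270 + 144 = -288126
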